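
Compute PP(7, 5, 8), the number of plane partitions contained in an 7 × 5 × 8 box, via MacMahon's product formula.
PP(7, 5, 8) = 201299981193168

Evaluate the triple product over i = 1..7, j = 1..5, k = 1..8. The factors are (2/1) · (3/2) · (4/3) · (5/4) · (6/5) · (7/6) · (8/7) · (9/8) · … (280 factors total). The numerators and denominators telescope so the product is an integer; carrying out the multiplication exactly gives PP(7, 5, 8) = 201299981193168.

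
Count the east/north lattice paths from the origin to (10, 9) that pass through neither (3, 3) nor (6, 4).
Number of paths = 41678

Inclusion–exclusion. Total paths: C(19, 10) = 92378. Through P₁: C(6, 3)·C(13, 7) = 34320. Through P₂: C(10, 6)·C(9, 4) = 26460. Since P₁ is strictly southwest of P₂, a monotone path through both must visit P₁ then P₂; paths through both = C(6, 3)·C(4, 3)·C(9, 4) = 10080. Avoid both = 92378 − 34320 − 26460 + 10080 = 41678.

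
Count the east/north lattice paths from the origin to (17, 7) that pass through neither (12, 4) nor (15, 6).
Number of paths = 135992

Inclusion–exclusion. Total paths: C(24, 17) = 346104. Through P₁: C(16, 12)·C(8, 5) = 101920. Through P₂: C(21, 15)·C(3, 2) = 162792. Since P₁ is strictly southwest of P₂, a monotone path through both must visit P₁ then P₂; paths through both = C(16, 12)·C(5, 3)·C(3, 2) = 54600. Avoid both = 346104 − 101920 − 162792 + 54600 = 135992.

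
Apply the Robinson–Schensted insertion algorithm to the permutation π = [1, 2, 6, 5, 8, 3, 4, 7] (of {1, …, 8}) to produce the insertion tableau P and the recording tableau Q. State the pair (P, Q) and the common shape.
P = [1, 2, 3, 4, 7] / [5, 8] / [6];  Q = [1, 2, 3, 5, 8] / [4, 7] / [6];  common shape = (5, 2, 1)

Row-insert the values π_1, π_2, … into P one at a time, bumping the leftmost entry strictly greater than the inserted value down to the next row. The recording tableau Q records, in position (i, j), the step at which that cell was added to P.
  Insert 1 (step 1): P = [1];  Q = [1]
  Insert 2 (step 2): P = [1, 2];  Q = [1, 2]
  Insert 6 (step 3): P = [1, 2, 6];  Q = [1, 2, 3]
  Insert 5 (step 4): P = [1, 2, 5] / [6];  Q = [1, 2, 3] / [4]
  Insert 8 (step 5): P = [1, 2, 5, 8] / [6];  Q = [1, 2, 3, 5] / [4]
  Insert 3 (step 6): P = [1, 2, 3, 8] / [5] / [6];  Q = [1, 2, 3, 5] / [4] / [6]
  Insert 4 (step 7): P = [1, 2, 3, 4] / [5, 8] / [6];  Q = [1, 2, 3, 5] / [4, 7] / [6]
  Insert 7 (step 8): P = [1, 2, 3, 4, 7] / [5, 8] / [6];  Q = [1, 2, 3, 5, 8] / [4, 7] / [6]
Final shape: (5, 2, 1).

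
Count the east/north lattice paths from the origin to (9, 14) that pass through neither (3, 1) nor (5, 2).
Number of paths = 692282

Inclusion–exclusion. Total paths: C(23, 9) = 817190. Through P₁: C(4, 3)·C(19, 6) = 108528. Through P₂: C(7, 5)·C(16, 4) = 38220. Since P₁ is strictly southwest of P₂, a monotone path through both must visit P₁ then P₂; paths through both = C(4, 3)·C(3, 2)·C(16, 4) = 21840. Avoid both = 817190 − 108528 − 38220 + 21840 = 692282.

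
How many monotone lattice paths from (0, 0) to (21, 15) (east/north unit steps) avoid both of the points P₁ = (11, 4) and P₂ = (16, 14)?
Number of paths = 4238503740

Inclusion–exclusion. Total paths: C(36, 21) = 5567902560. Through P₁: C(15, 11)·C(21, 10) = 481457340. Through P₂: C(30, 16)·C(6, 5) = 872536050. Since P₁ is strictly southwest of P₂, a monotone path through both must visit P₁ then P₂; paths through both = C(15, 11)·C(15, 5)·C(6, 5) = 24594570. Avoid both = 5567902560 − 481457340 − 872536050 + 24594570 = 4238503740.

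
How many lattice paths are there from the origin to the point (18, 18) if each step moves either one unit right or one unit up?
Number of paths = 9075135300

A monotone lattice path from (0, 0) to (18, 18) consists of 18 east steps and 18 north steps in some order, so it is determined by which 18 of the 36 steps are east. The count is C(36, 18) = 9075135300.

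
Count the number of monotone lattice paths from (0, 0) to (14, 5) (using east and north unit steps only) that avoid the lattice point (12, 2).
Number of paths = 10718

Total paths from (0, 0) to (14, 5): C(19, 14) = 11628. Paths through (12, 2): (paths (0, 0) → (12, 2)) × (paths (12, 2) → (14, 5)) = C(14, 12) · C(5, 2) = 91 · 10 = 910. Avoidance count = 11628 − 910 = 10718.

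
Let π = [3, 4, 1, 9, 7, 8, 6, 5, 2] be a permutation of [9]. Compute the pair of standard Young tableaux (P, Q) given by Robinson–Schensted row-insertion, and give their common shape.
P = [1, 2, 5, 8] / [3, 4] / [6] / [7] / [9];  Q = [1, 2, 4, 6] / [3, 5] / [7] / [8] / [9];  common shape = (4, 2, 1, 1, 1)

Row-insert the values π_1, π_2, … into P one at a time, bumping the leftmost entry strictly greater than the inserted value down to the next row. The recording tableau Q records, in position (i, j), the step at which that cell was added to P.
  Insert 3 (step 1): P = [3];  Q = [1]
  Insert 4 (step 2): P = [3, 4];  Q = [1, 2]
  Insert 1 (step 3): P = [1, 4] / [3];  Q = [1, 2] / [3]
  Insert 9 (step 4): P = [1, 4, 9] / [3];  Q = [1, 2, 4] / [3]
  Insert 7 (step 5): P = [1, 4, 7] / [3, 9];  Q = [1, 2, 4] / [3, 5]
  Insert 8 (step 6): P = [1, 4, 7, 8] / [3, 9];  Q = [1, 2, 4, 6] / [3, 5]
  Insert 6 (step 7): P = [1, 4, 6, 8] / [3, 7] / [9];  Q = [1, 2, 4, 6] / [3, 5] / [7]
  Insert 5 (step 8): P = [1, 4, 5, 8] / [3, 6] / [7] / [9];  Q = [1, 2, 4, 6] / [3, 5] / [7] / [8]
  Insert 2 (step 9): P = [1, 2, 5, 8] / [3, 4] / [6] / [7] / [9];  Q = [1, 2, 4, 6] / [3, 5] / [7] / [8] / [9]
Final shape: (4, 2, 1, 1, 1).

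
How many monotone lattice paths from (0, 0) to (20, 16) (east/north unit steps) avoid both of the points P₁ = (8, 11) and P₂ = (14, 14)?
Number of paths = 5894674758

Inclusion–exclusion. Total paths: C(36, 20) = 7307872110. Through P₁: C(19, 8)·C(17, 12) = 467701416. Through P₂: C(28, 14)·C(8, 6) = 1123264800. Since P₁ is strictly southwest of P₂, a monotone path through both must visit P₁ then P₂; paths through both = C(19, 8)·C(9, 6)·C(8, 6) = 177768864. Avoid both = 7307872110 − 467701416 − 1123264800 + 177768864 = 5894674758.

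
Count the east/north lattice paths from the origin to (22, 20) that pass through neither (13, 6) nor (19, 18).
Number of paths = 319930073820

Inclusion–exclusion. Total paths: C(42, 22) = 513791607420. Through P₁: C(19, 13)·C(23, 9) = 22171999080. Through P₂: C(37, 19)·C(5, 3) = 176726319000. Since P₁ is strictly southwest of P₂, a monotone path through both must visit P₁ then P₂; paths through both = C(19, 13)·C(18, 6)·C(5, 3) = 5036784480. Avoid both = 513791607420 − 22171999080 − 176726319000 + 5036784480 = 319930073820.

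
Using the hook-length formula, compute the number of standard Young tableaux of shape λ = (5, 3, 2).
# SYT of shape (5, 3, 2) = 450

Hook-length formula: f^λ = n! / Π hook(c), product over all cells c of the Young diagram. For λ = (5, 3, 2), n = 10 boxes. Hook lengths by row (left-to-right, top-to-bottom): [7, 6, 4, 2, 1]; [4, 3, 1]; [2, 1]. Product of hooks = 8064. So f^λ = 10! / 8064 = 3628800 / 8064 = 450.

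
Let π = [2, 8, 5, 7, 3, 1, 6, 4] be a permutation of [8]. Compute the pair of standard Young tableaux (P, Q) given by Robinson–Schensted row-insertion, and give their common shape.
P = [1, 3, 4] / [2, 6] / [5, 7] / [8];  Q = [1, 2, 4] / [3, 7] / [5, 8] / [6];  common shape = (3, 2, 2, 1)

Row-insert the values π_1, π_2, … into P one at a time, bumping the leftmost entry strictly greater than the inserted value down to the next row. The recording tableau Q records, in position (i, j), the step at which that cell was added to P.
  Insert 2 (step 1): P = [2];  Q = [1]
  Insert 8 (step 2): P = [2, 8];  Q = [1, 2]
  Insert 5 (step 3): P = [2, 5] / [8];  Q = [1, 2] / [3]
  Insert 7 (step 4): P = [2, 5, 7] / [8];  Q = [1, 2, 4] / [3]
  Insert 3 (step 5): P = [2, 3, 7] / [5] / [8];  Q = [1, 2, 4] / [3] / [5]
  Insert 1 (step 6): P = [1, 3, 7] / [2] / [5] / [8];  Q = [1, 2, 4] / [3] / [5] / [6]
  Insert 6 (step 7): P = [1, 3, 6] / [2, 7] / [5] / [8];  Q = [1, 2, 4] / [3, 7] / [5] / [6]
  Insert 4 (step 8): P = [1, 3, 4] / [2, 6] / [5, 7] / [8];  Q = [1, 2, 4] / [3, 7] / [5, 8] / [6]
Final shape: (3, 2, 2, 1).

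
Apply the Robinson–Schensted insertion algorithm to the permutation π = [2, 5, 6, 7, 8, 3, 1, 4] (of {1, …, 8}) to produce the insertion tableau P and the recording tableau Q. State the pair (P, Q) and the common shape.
P = [1, 3, 4, 7, 8] / [2, 6] / [5];  Q = [1, 2, 3, 4, 5] / [6, 8] / [7];  common shape = (5, 2, 1)

Row-insert the values π_1, π_2, … into P one at a time, bumping the leftmost entry strictly greater than the inserted value down to the next row. The recording tableau Q records, in position (i, j), the step at which that cell was added to P.
  Insert 2 (step 1): P = [2];  Q = [1]
  Insert 5 (step 2): P = [2, 5];  Q = [1, 2]
  Insert 6 (step 3): P = [2, 5, 6];  Q = [1, 2, 3]
  Insert 7 (step 4): P = [2, 5, 6, 7];  Q = [1, 2, 3, 4]
  Insert 8 (step 5): P = [2, 5, 6, 7, 8];  Q = [1, 2, 3, 4, 5]
  Insert 3 (step 6): P = [2, 3, 6, 7, 8] / [5];  Q = [1, 2, 3, 4, 5] / [6]
  Insert 1 (step 7): P = [1, 3, 6, 7, 8] / [2] / [5];  Q = [1, 2, 3, 4, 5] / [6] / [7]
  Insert 4 (step 8): P = [1, 3, 4, 7, 8] / [2, 6] / [5];  Q = [1, 2, 3, 4, 5] / [6, 8] / [7]
Final shape: (5, 2, 1).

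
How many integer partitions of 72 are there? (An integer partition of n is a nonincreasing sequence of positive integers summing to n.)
p(72) = 5392783

Compute p(n) via the recurrence p(n, m) = p(n, m−1) + p(n−m, m), where p(n, m) counts partitions of n with all parts ≤ m and p(n) = p(n, n). The base cases are p(0, m) = 1 and p(n, 0) = 0 for n > 0. Filling the table yields p(72) = 5392783. (Euler's pentagonal recurrence is an alternative.)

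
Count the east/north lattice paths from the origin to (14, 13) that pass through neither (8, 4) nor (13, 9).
Number of paths = 15717425

Inclusion–exclusion. Total paths: C(27, 14) = 20058300. Through P₁: C(12, 8)·C(15, 6) = 2477475. Through P₂: C(22, 13)·C(5, 1) = 2487100. Since P₁ is strictly southwest of P₂, a monotone path through both must visit P₁ then P₂; paths through both = C(12, 8)·C(10, 5)·C(5, 1) = 623700. Avoid both = 20058300 − 2477475 − 2487100 + 623700 = 15717425.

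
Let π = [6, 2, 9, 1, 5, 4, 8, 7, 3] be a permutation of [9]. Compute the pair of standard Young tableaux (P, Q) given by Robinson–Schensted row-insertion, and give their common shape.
P = [1, 3, 7] / [2, 4, 8] / [5, 9] / [6];  Q = [1, 3, 7] / [2, 5, 8] / [4, 6] / [9];  common shape = (3, 3, 2, 1)

Row-insert the values π_1, π_2, … into P one at a time, bumping the leftmost entry strictly greater than the inserted value down to the next row. The recording tableau Q records, in position (i, j), the step at which that cell was added to P.
  Insert 6 (step 1): P = [6];  Q = [1]
  Insert 2 (step 2): P = [2] / [6];  Q = [1] / [2]
  Insert 9 (step 3): P = [2, 9] / [6];  Q = [1, 3] / [2]
  Insert 1 (step 4): P = [1, 9] / [2] / [6];  Q = [1, 3] / [2] / [4]
  Insert 5 (step 5): P = [1, 5] / [2, 9] / [6];  Q = [1, 3] / [2, 5] / [4]
  Insert 4 (step 6): P = [1, 4] / [2, 5] / [6, 9];  Q = [1, 3] / [2, 5] / [4, 6]
  Insert 8 (step 7): P = [1, 4, 8] / [2, 5] / [6, 9];  Q = [1, 3, 7] / [2, 5] / [4, 6]
  Insert 7 (step 8): P = [1, 4, 7] / [2, 5, 8] / [6, 9];  Q = [1, 3, 7] / [2, 5, 8] / [4, 6]
  Insert 3 (step 9): P = [1, 3, 7] / [2, 4, 8] / [5, 9] / [6];  Q = [1, 3, 7] / [2, 5, 8] / [4, 6] / [9]
Final shape: (3, 3, 2, 1).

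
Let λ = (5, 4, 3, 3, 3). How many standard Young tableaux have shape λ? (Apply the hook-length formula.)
# SYT of shape (5, 4, 3, 3, 3) = 2333760

Hook-length formula: f^λ = n! / Π hook(c), product over all cells c of the Young diagram. For λ = (5, 4, 3, 3, 3), n = 18 boxes. Hook lengths by row (left-to-right, top-to-bottom): [9, 8, 7, 3, 1]; [7, 6, 5, 1]; [5, 4, 3]; [4, 3, 2]; [3, 2, 1]. Product of hooks = 2743372800. So f^λ = 18! / 2743372800 = 6402373705728000 / 2743372800 = 2333760.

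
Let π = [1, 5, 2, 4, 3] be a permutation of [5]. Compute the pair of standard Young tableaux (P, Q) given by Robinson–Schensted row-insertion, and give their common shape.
P = [1, 2, 3] / [4] / [5];  Q = [1, 2, 4] / [3] / [5];  common shape = (3, 1, 1)

Row-insert the values π_1, π_2, … into P one at a time, bumping the leftmost entry strictly greater than the inserted value down to the next row. The recording tableau Q records, in position (i, j), the step at which that cell was added to P.
  Insert 1 (step 1): P = [1];  Q = [1]
  Insert 5 (step 2): P = [1, 5];  Q = [1, 2]
  Insert 2 (step 3): P = [1, 2] / [5];  Q = [1, 2] / [3]
  Insert 4 (step 4): P = [1, 2, 4] / [5];  Q = [1, 2, 4] / [3]
  Insert 3 (step 5): P = [1, 2, 3] / [4] / [5];  Q = [1, 2, 4] / [3] / [5]
Final shape: (3, 1, 1).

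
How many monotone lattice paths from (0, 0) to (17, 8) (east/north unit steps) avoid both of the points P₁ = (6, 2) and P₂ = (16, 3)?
Number of paths = 731081

Inclusion–exclusion. Total paths: C(25, 17) = 1081575. Through P₁: C(8, 6)·C(17, 11) = 346528. Through P₂: C(19, 16)·C(6, 1) = 5814. Since P₁ is strictly southwest of P₂, a monotone path through both must visit P₁ then P₂; paths through both = C(8, 6)·C(11, 10)·C(6, 1) = 1848. Avoid both = 1081575 − 346528 − 5814 + 1848 = 731081.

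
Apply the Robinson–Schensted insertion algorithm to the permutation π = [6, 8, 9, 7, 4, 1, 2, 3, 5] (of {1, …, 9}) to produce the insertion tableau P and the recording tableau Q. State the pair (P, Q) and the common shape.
P = [1, 2, 3, 5] / [4, 7, 9] / [6] / [8];  Q = [1, 2, 3, 9] / [4, 7, 8] / [5] / [6];  common shape = (4, 3, 1, 1)

Row-insert the values π_1, π_2, … into P one at a time, bumping the leftmost entry strictly greater than the inserted value down to the next row. The recording tableau Q records, in position (i, j), the step at which that cell was added to P.
  Insert 6 (step 1): P = [6];  Q = [1]
  Insert 8 (step 2): P = [6, 8];  Q = [1, 2]
  Insert 9 (step 3): P = [6, 8, 9];  Q = [1, 2, 3]
  Insert 7 (step 4): P = [6, 7, 9] / [8];  Q = [1, 2, 3] / [4]
  Insert 4 (step 5): P = [4, 7, 9] / [6] / [8];  Q = [1, 2, 3] / [4] / [5]
  Insert 1 (step 6): P = [1, 7, 9] / [4] / [6] / [8];  Q = [1, 2, 3] / [4] / [5] / [6]
  Insert 2 (step 7): P = [1, 2, 9] / [4, 7] / [6] / [8];  Q = [1, 2, 3] / [4, 7] / [5] / [6]
  Insert 3 (step 8): P = [1, 2, 3] / [4, 7, 9] / [6] / [8];  Q = [1, 2, 3] / [4, 7, 8] / [5] / [6]
  Insert 5 (step 9): P = [1, 2, 3, 5] / [4, 7, 9] / [6] / [8];  Q = [1, 2, 3, 9] / [4, 7, 8] / [5] / [6]
Final shape: (4, 3, 1, 1).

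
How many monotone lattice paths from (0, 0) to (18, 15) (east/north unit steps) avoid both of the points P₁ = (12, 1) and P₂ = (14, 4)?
Number of paths = 1032654990

Inclusion–exclusion. Total paths: C(33, 18) = 1037158320. Through P₁: C(13, 12)·C(20, 6) = 503880. Through P₂: C(18, 14)·C(15, 4) = 4176900. Since P₁ is strictly southwest of P₂, a monotone path through both must visit P₁ then P₂; paths through both = C(13, 12)·C(5, 2)·C(15, 4) = 177450. Avoid both = 1037158320 − 503880 − 4176900 + 177450 = 1032654990.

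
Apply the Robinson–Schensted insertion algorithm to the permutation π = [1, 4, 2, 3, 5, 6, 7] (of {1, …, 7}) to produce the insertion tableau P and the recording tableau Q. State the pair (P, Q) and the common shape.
P = [1, 2, 3, 5, 6, 7] / [4];  Q = [1, 2, 4, 5, 6, 7] / [3];  common shape = (6, 1)

Row-insert the values π_1, π_2, … into P one at a time, bumping the leftmost entry strictly greater than the inserted value down to the next row. The recording tableau Q records, in position (i, j), the step at which that cell was added to P.
  Insert 1 (step 1): P = [1];  Q = [1]
  Insert 4 (step 2): P = [1, 4];  Q = [1, 2]
  Insert 2 (step 3): P = [1, 2] / [4];  Q = [1, 2] / [3]
  Insert 3 (step 4): P = [1, 2, 3] / [4];  Q = [1, 2, 4] / [3]
  Insert 5 (step 5): P = [1, 2, 3, 5] / [4];  Q = [1, 2, 4, 5] / [3]
  Insert 6 (step 6): P = [1, 2, 3, 5, 6] / [4];  Q = [1, 2, 4, 5, 6] / [3]
  Insert 7 (step 7): P = [1, 2, 3, 5, 6, 7] / [4];  Q = [1, 2, 4, 5, 6, 7] / [3]
Final shape: (6, 1).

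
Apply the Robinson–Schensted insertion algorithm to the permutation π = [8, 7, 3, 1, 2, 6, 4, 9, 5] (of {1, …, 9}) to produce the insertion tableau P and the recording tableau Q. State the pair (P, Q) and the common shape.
P = [1, 2, 4, 5] / [3, 6, 9] / [7] / [8];  Q = [1, 5, 6, 8] / [2, 7, 9] / [3] / [4];  common shape = (4, 3, 1, 1)

Row-insert the values π_1, π_2, … into P one at a time, bumping the leftmost entry strictly greater than the inserted value down to the next row. The recording tableau Q records, in position (i, j), the step at which that cell was added to P.
  Insert 8 (step 1): P = [8];  Q = [1]
  Insert 7 (step 2): P = [7] / [8];  Q = [1] / [2]
  Insert 3 (step 3): P = [3] / [7] / [8];  Q = [1] / [2] / [3]
  Insert 1 (step 4): P = [1] / [3] / [7] / [8];  Q = [1] / [2] / [3] / [4]
  Insert 2 (step 5): P = [1, 2] / [3] / [7] / [8];  Q = [1, 5] / [2] / [3] / [4]
  Insert 6 (step 6): P = [1, 2, 6] / [3] / [7] / [8];  Q = [1, 5, 6] / [2] / [3] / [4]
  Insert 4 (step 7): P = [1, 2, 4] / [3, 6] / [7] / [8];  Q = [1, 5, 6] / [2, 7] / [3] / [4]
  Insert 9 (step 8): P = [1, 2, 4, 9] / [3, 6] / [7] / [8];  Q = [1, 5, 6, 8] / [2, 7] / [3] / [4]
  Insert 5 (step 9): P = [1, 2, 4, 5] / [3, 6, 9] / [7] / [8];  Q = [1, 5, 6, 8] / [2, 7, 9] / [3] / [4]
Final shape: (4, 3, 1, 1).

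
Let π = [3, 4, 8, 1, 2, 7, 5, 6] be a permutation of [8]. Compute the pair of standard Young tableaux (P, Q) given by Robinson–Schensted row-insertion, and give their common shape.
P = [1, 2, 5, 6] / [3, 4, 7] / [8];  Q = [1, 2, 3, 8] / [4, 5, 6] / [7];  common shape = (4, 3, 1)

Row-insert the values π_1, π_2, … into P one at a time, bumping the leftmost entry strictly greater than the inserted value down to the next row. The recording tableau Q records, in position (i, j), the step at which that cell was added to P.
  Insert 3 (step 1): P = [3];  Q = [1]
  Insert 4 (step 2): P = [3, 4];  Q = [1, 2]
  Insert 8 (step 3): P = [3, 4, 8];  Q = [1, 2, 3]
  Insert 1 (step 4): P = [1, 4, 8] / [3];  Q = [1, 2, 3] / [4]
  Insert 2 (step 5): P = [1, 2, 8] / [3, 4];  Q = [1, 2, 3] / [4, 5]
  Insert 7 (step 6): P = [1, 2, 7] / [3, 4, 8];  Q = [1, 2, 3] / [4, 5, 6]
  Insert 5 (step 7): P = [1, 2, 5] / [3, 4, 7] / [8];  Q = [1, 2, 3] / [4, 5, 6] / [7]
  Insert 6 (step 8): P = [1, 2, 5, 6] / [3, 4, 7] / [8];  Q = [1, 2, 3, 8] / [4, 5, 6] / [7]
Final shape: (4, 3, 1).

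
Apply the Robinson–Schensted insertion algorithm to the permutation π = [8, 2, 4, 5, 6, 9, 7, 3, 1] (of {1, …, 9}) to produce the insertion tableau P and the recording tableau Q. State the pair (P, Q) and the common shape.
P = [1, 3, 5, 6, 7] / [2, 9] / [4] / [8];  Q = [1, 3, 4, 5, 6] / [2, 7] / [8] / [9];  common shape = (5, 2, 1, 1)

Row-insert the values π_1, π_2, … into P one at a time, bumping the leftmost entry strictly greater than the inserted value down to the next row. The recording tableau Q records, in position (i, j), the step at which that cell was added to P.
  Insert 8 (step 1): P = [8];  Q = [1]
  Insert 2 (step 2): P = [2] / [8];  Q = [1] / [2]
  Insert 4 (step 3): P = [2, 4] / [8];  Q = [1, 3] / [2]
  Insert 5 (step 4): P = [2, 4, 5] / [8];  Q = [1, 3, 4] / [2]
  Insert 6 (step 5): P = [2, 4, 5, 6] / [8];  Q = [1, 3, 4, 5] / [2]
  Insert 9 (step 6): P = [2, 4, 5, 6, 9] / [8];  Q = [1, 3, 4, 5, 6] / [2]
  Insert 7 (step 7): P = [2, 4, 5, 6, 7] / [8, 9];  Q = [1, 3, 4, 5, 6] / [2, 7]
  Insert 3 (step 8): P = [2, 3, 5, 6, 7] / [4, 9] / [8];  Q = [1, 3, 4, 5, 6] / [2, 7] / [8]
  Insert 1 (step 9): P = [1, 3, 5, 6, 7] / [2, 9] / [4] / [8];  Q = [1, 3, 4, 5, 6] / [2, 7] / [8] / [9]
Final shape: (5, 2, 1, 1).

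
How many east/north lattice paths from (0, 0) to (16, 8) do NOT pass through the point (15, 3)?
Number of paths = 730575

Total paths from (0, 0) to (16, 8): C(24, 16) = 735471. Paths through (15, 3): (paths (0, 0) → (15, 3)) × (paths (15, 3) → (16, 8)) = C(18, 15) · C(6, 1) = 816 · 6 = 4896. Avoidance count = 735471 − 4896 = 730575.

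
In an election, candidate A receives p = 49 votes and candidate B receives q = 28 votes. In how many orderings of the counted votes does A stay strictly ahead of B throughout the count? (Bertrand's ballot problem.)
Strict-lead orderings = 213500511897826704900

Total orderings of the 77 votes with 49 for A: C(77, 49) = 782835210292031251300. By the Bertrand ballot formula (Cycle Lemma / reflection principle), the number of orderings in which A is strictly ahead of B throughout is (p − q)/(p + q) · C(p + q, p) = (49 − 28)/(49 + 28) · 782835210292031251300 = 213500511897826704900.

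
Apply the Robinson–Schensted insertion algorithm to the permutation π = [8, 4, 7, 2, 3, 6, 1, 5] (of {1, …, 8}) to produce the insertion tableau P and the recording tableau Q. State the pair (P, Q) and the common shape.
P = [1, 3, 5] / [2, 6] / [4, 7] / [8];  Q = [1, 3, 6] / [2, 5] / [4, 8] / [7];  common shape = (3, 2, 2, 1)

Row-insert the values π_1, π_2, … into P one at a time, bumping the leftmost entry strictly greater than the inserted value down to the next row. The recording tableau Q records, in position (i, j), the step at which that cell was added to P.
  Insert 8 (step 1): P = [8];  Q = [1]
  Insert 4 (step 2): P = [4] / [8];  Q = [1] / [2]
  Insert 7 (step 3): P = [4, 7] / [8];  Q = [1, 3] / [2]
  Insert 2 (step 4): P = [2, 7] / [4] / [8];  Q = [1, 3] / [2] / [4]
  Insert 3 (step 5): P = [2, 3] / [4, 7] / [8];  Q = [1, 3] / [2, 5] / [4]
  Insert 6 (step 6): P = [2, 3, 6] / [4, 7] / [8];  Q = [1, 3, 6] / [2, 5] / [4]
  Insert 1 (step 7): P = [1, 3, 6] / [2, 7] / [4] / [8];  Q = [1, 3, 6] / [2, 5] / [4] / [7]
  Insert 5 (step 8): P = [1, 3, 5] / [2, 6] / [4, 7] / [8];  Q = [1, 3, 6] / [2, 5] / [4, 8] / [7]
Final shape: (3, 2, 2, 1).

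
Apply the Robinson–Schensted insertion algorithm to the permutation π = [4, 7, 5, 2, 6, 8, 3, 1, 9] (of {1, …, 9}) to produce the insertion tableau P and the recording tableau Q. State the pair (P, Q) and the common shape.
P = [1, 3, 6, 8, 9] / [2, 5] / [4] / [7];  Q = [1, 2, 5, 6, 9] / [3, 7] / [4] / [8];  common shape = (5, 2, 1, 1)

Row-insert the values π_1, π_2, … into P one at a time, bumping the leftmost entry strictly greater than the inserted value down to the next row. The recording tableau Q records, in position (i, j), the step at which that cell was added to P.
  Insert 4 (step 1): P = [4];  Q = [1]
  Insert 7 (step 2): P = [4, 7];  Q = [1, 2]
  Insert 5 (step 3): P = [4, 5] / [7];  Q = [1, 2] / [3]
  Insert 2 (step 4): P = [2, 5] / [4] / [7];  Q = [1, 2] / [3] / [4]
  Insert 6 (step 5): P = [2, 5, 6] / [4] / [7];  Q = [1, 2, 5] / [3] / [4]
  Insert 8 (step 6): P = [2, 5, 6, 8] / [4] / [7];  Q = [1, 2, 5, 6] / [3] / [4]
  Insert 3 (step 7): P = [2, 3, 6, 8] / [4, 5] / [7];  Q = [1, 2, 5, 6] / [3, 7] / [4]
  Insert 1 (step 8): P = [1, 3, 6, 8] / [2, 5] / [4] / [7];  Q = [1, 2, 5, 6] / [3, 7] / [4] / [8]
  Insert 9 (step 9): P = [1, 3, 6, 8, 9] / [2, 5] / [4] / [7];  Q = [1, 2, 5, 6, 9] / [3, 7] / [4] / [8]
Final shape: (5, 2, 1, 1).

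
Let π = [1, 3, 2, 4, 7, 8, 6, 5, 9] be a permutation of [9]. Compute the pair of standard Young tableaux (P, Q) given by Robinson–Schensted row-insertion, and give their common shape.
P = [1, 2, 4, 5, 8, 9] / [3, 6] / [7];  Q = [1, 2, 4, 5, 6, 9] / [3, 7] / [8];  common shape = (6, 2, 1)

Row-insert the values π_1, π_2, … into P one at a time, bumping the leftmost entry strictly greater than the inserted value down to the next row. The recording tableau Q records, in position (i, j), the step at which that cell was added to P.
  Insert 1 (step 1): P = [1];  Q = [1]
  Insert 3 (step 2): P = [1, 3];  Q = [1, 2]
  Insert 2 (step 3): P = [1, 2] / [3];  Q = [1, 2] / [3]
  Insert 4 (step 4): P = [1, 2, 4] / [3];  Q = [1, 2, 4] / [3]
  Insert 7 (step 5): P = [1, 2, 4, 7] / [3];  Q = [1, 2, 4, 5] / [3]
  Insert 8 (step 6): P = [1, 2, 4, 7, 8] / [3];  Q = [1, 2, 4, 5, 6] / [3]
  Insert 6 (step 7): P = [1, 2, 4, 6, 8] / [3, 7];  Q = [1, 2, 4, 5, 6] / [3, 7]
  Insert 5 (step 8): P = [1, 2, 4, 5, 8] / [3, 6] / [7];  Q = [1, 2, 4, 5, 6] / [3, 7] / [8]
  Insert 9 (step 9): P = [1, 2, 4, 5, 8, 9] / [3, 6] / [7];  Q = [1, 2, 4, 5, 6, 9] / [3, 7] / [8]
Final shape: (6, 2, 1).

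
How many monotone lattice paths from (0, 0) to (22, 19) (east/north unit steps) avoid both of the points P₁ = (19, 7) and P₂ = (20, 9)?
Number of paths = 243832625270

Inclusion–exclusion. Total paths: C(41, 22) = 244662670200. Through P₁: C(26, 19)·C(15, 3) = 299299000. Through P₂: C(29, 20)·C(12, 2) = 660990330. Since P₁ is strictly southwest of P₂, a monotone path through both must visit P₁ then P₂; paths through both = C(26, 19)·C(3, 1)·C(12, 2) = 130244400. Avoid both = 244662670200 − 299299000 − 660990330 + 130244400 = 243832625270.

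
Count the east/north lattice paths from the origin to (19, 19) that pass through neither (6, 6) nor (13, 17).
Number of paths = 23205184128

Inclusion–exclusion. Total paths: C(38, 19) = 35345263800. Through P₁: C(12, 6)·C(26, 13) = 9610154400. Through P₂: C(30, 13)·C(8, 6) = 3353275800. Since P₁ is strictly southwest of P₂, a monotone path through both must visit P₁ then P₂; paths through both = C(12, 6)·C(18, 7)·C(8, 6) = 823350528. Avoid both = 35345263800 − 9610154400 − 3353275800 + 823350528 = 23205184128.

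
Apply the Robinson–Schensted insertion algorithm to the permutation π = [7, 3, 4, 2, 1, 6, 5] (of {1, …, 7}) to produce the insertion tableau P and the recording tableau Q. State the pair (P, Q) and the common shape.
P = [1, 4, 5] / [2, 6] / [3] / [7];  Q = [1, 3, 6] / [2, 7] / [4] / [5];  common shape = (3, 2, 1, 1)

Row-insert the values π_1, π_2, … into P one at a time, bumping the leftmost entry strictly greater than the inserted value down to the next row. The recording tableau Q records, in position (i, j), the step at which that cell was added to P.
  Insert 7 (step 1): P = [7];  Q = [1]
  Insert 3 (step 2): P = [3] / [7];  Q = [1] / [2]
  Insert 4 (step 3): P = [3, 4] / [7];  Q = [1, 3] / [2]
  Insert 2 (step 4): P = [2, 4] / [3] / [7];  Q = [1, 3] / [2] / [4]
  Insert 1 (step 5): P = [1, 4] / [2] / [3] / [7];  Q = [1, 3] / [2] / [4] / [5]
  Insert 6 (step 6): P = [1, 4, 6] / [2] / [3] / [7];  Q = [1, 3, 6] / [2] / [4] / [5]
  Insert 5 (step 7): P = [1, 4, 5] / [2, 6] / [3] / [7];  Q = [1, 3, 6] / [2, 7] / [4] / [5]
Final shape: (3, 2, 1, 1).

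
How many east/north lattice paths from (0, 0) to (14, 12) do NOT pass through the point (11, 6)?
Number of paths = 8618116

Total paths from (0, 0) to (14, 12): C(26, 14) = 9657700. Paths through (11, 6): (paths (0, 0) → (11, 6)) × (paths (11, 6) → (14, 12)) = C(17, 11) · C(9, 3) = 12376 · 84 = 1039584. Avoidance count = 9657700 − 1039584 = 8618116.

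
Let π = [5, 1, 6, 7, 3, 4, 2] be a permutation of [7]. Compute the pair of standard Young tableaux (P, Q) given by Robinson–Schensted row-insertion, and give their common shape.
P = [1, 2, 4] / [3, 6, 7] / [5];  Q = [1, 3, 4] / [2, 5, 6] / [7];  common shape = (3, 3, 1)

Row-insert the values π_1, π_2, … into P one at a time, bumping the leftmost entry strictly greater than the inserted value down to the next row. The recording tableau Q records, in position (i, j), the step at which that cell was added to P.
  Insert 5 (step 1): P = [5];  Q = [1]
  Insert 1 (step 2): P = [1] / [5];  Q = [1] / [2]
  Insert 6 (step 3): P = [1, 6] / [5];  Q = [1, 3] / [2]
  Insert 7 (step 4): P = [1, 6, 7] / [5];  Q = [1, 3, 4] / [2]
  Insert 3 (step 5): P = [1, 3, 7] / [5, 6];  Q = [1, 3, 4] / [2, 5]
  Insert 4 (step 6): P = [1, 3, 4] / [5, 6, 7];  Q = [1, 3, 4] / [2, 5, 6]
  Insert 2 (step 7): P = [1, 2, 4] / [3, 6, 7] / [5];  Q = [1, 3, 4] / [2, 5, 6] / [7]
Final shape: (3, 3, 1).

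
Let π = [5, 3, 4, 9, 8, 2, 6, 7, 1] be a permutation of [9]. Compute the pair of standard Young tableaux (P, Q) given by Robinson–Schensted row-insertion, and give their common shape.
P = [1, 4, 6, 7] / [2, 8] / [3, 9] / [5];  Q = [1, 3, 4, 8] / [2, 5] / [6, 7] / [9];  common shape = (4, 2, 2, 1)

Row-insert the values π_1, π_2, … into P one at a time, bumping the leftmost entry strictly greater than the inserted value down to the next row. The recording tableau Q records, in position (i, j), the step at which that cell was added to P.
  Insert 5 (step 1): P = [5];  Q = [1]
  Insert 3 (step 2): P = [3] / [5];  Q = [1] / [2]
  Insert 4 (step 3): P = [3, 4] / [5];  Q = [1, 3] / [2]
  Insert 9 (step 4): P = [3, 4, 9] / [5];  Q = [1, 3, 4] / [2]
  Insert 8 (step 5): P = [3, 4, 8] / [5, 9];  Q = [1, 3, 4] / [2, 5]
  Insert 2 (step 6): P = [2, 4, 8] / [3, 9] / [5];  Q = [1, 3, 4] / [2, 5] / [6]
  Insert 6 (step 7): P = [2, 4, 6] / [3, 8] / [5, 9];  Q = [1, 3, 4] / [2, 5] / [6, 7]
  Insert 7 (step 8): P = [2, 4, 6, 7] / [3, 8] / [5, 9];  Q = [1, 3, 4, 8] / [2, 5] / [6, 7]
  Insert 1 (step 9): P = [1, 4, 6, 7] / [2, 8] / [3, 9] / [5];  Q = [1, 3, 4, 8] / [2, 5] / [6, 7] / [9]
Final shape: (4, 2, 2, 1).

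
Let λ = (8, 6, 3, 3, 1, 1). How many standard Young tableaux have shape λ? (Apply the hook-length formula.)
# SYT of shape (8, 6, 3, 3, 1, 1) = 2206157184

Hook-length formula: f^λ = n! / Π hook(c), product over all cells c of the Young diagram. For λ = (8, 6, 3, 3, 1, 1), n = 22 boxes. Hook lengths by row (left-to-right, top-to-bottom): [13, 10, 9, 6, 5, 4, 2, 1]; [10, 7, 6, 3, 2, 1]; [6, 3, 2]; [5, 2, 1]; [2]; [1]. Product of hooks = 509483520000. So f^λ = 22! / 509483520000 = 1124000727777607680000 / 509483520000 = 2206157184.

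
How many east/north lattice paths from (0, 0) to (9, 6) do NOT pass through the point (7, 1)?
Number of paths = 4837

Total paths from (0, 0) to (9, 6): C(15, 9) = 5005. Paths through (7, 1): (paths (0, 0) → (7, 1)) × (paths (7, 1) → (9, 6)) = C(8, 7) · C(7, 2) = 8 · 21 = 168. Avoidance count = 5005 − 168 = 4837.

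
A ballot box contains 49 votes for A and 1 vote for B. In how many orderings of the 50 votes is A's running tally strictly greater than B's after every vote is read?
Strict-lead orderings = 48

Total orderings of the 50 votes with 49 for A: C(50, 49) = 50. By the Bertrand ballot formula (Cycle Lemma / reflection principle), the number of orderings in which A is strictly ahead of B throughout is (p − q)/(p + q) · C(p + q, p) = (49 − 1)/(49 + 1) · 50 = 48.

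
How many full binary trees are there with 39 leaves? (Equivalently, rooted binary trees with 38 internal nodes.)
C_38 = 176733862787006701400

These full binary trees are counted by the Catalan number C_n = (1/(n + 1)) · C(2n, n). For n = 38: C_38 = (1/39) · C(76, 38) = 6892620648693261354600/39 = 176733862787006701400.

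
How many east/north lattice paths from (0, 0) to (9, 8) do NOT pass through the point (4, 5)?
Number of paths = 17254

Total paths from (0, 0) to (9, 8): C(17, 9) = 24310. Paths through (4, 5): (paths (0, 0) → (4, 5)) × (paths (4, 5) → (9, 8)) = C(9, 4) · C(8, 5) = 126 · 56 = 7056. Avoidance count = 24310 − 7056 = 17254.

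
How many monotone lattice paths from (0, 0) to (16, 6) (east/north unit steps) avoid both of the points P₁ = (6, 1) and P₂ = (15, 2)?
Number of paths = 53262

Inclusion–exclusion. Total paths: C(22, 16) = 74613. Through P₁: C(7, 6)·C(15, 10) = 21021. Through P₂: C(17, 15)·C(5, 1) = 680. Since P₁ is strictly southwest of P₂, a monotone path through both must visit P₁ then P₂; paths through both = C(7, 6)·C(10, 9)·C(5, 1) = 350. Avoid both = 74613 − 21021 − 680 + 350 = 53262.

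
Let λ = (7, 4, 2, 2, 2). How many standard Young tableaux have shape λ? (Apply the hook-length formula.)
# SYT of shape (7, 4, 2, 2, 2) = 1485120

Hook-length formula: f^λ = n! / Π hook(c), product over all cells c of the Young diagram. For λ = (7, 4, 2, 2, 2), n = 17 boxes. Hook lengths by row (left-to-right, top-to-bottom): [11, 10, 6, 5, 3, 2, 1]; [7, 6, 2, 1]; [4, 3]; [3, 2]; [2, 1]. Product of hooks = 239500800. So f^λ = 17! / 239500800 = 355687428096000 / 239500800 = 1485120.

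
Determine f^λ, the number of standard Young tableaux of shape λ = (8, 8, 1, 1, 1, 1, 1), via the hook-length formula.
# SYT of shape (8, 8, 1, 1, 1, 1, 1) = 11511720

Hook-length formula: f^λ = n! / Π hook(c), product over all cells c of the Young diagram. For λ = (8, 8, 1, 1, 1, 1, 1), n = 21 boxes. Hook lengths by row (left-to-right, top-to-bottom): [14, 8, 7, 6, 5, 4, 3, 2]; [13, 7, 6, 5, 4, 3, 2, 1]; [5]; [4]; [3]; [2]; [1]. Product of hooks = 4438167552000. So f^λ = 21! / 4438167552000 = 51090942171709440000 / 4438167552000 = 11511720.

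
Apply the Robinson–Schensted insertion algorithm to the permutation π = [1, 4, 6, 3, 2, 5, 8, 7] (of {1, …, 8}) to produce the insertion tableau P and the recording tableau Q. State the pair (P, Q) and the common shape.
P = [1, 2, 5, 7] / [3, 6, 8] / [4];  Q = [1, 2, 3, 7] / [4, 6, 8] / [5];  common shape = (4, 3, 1)

Row-insert the values π_1, π_2, … into P one at a time, bumping the leftmost entry strictly greater than the inserted value down to the next row. The recording tableau Q records, in position (i, j), the step at which that cell was added to P.
  Insert 1 (step 1): P = [1];  Q = [1]
  Insert 4 (step 2): P = [1, 4];  Q = [1, 2]
  Insert 6 (step 3): P = [1, 4, 6];  Q = [1, 2, 3]
  Insert 3 (step 4): P = [1, 3, 6] / [4];  Q = [1, 2, 3] / [4]
  Insert 2 (step 5): P = [1, 2, 6] / [3] / [4];  Q = [1, 2, 3] / [4] / [5]
  Insert 5 (step 6): P = [1, 2, 5] / [3, 6] / [4];  Q = [1, 2, 3] / [4, 6] / [5]
  Insert 8 (step 7): P = [1, 2, 5, 8] / [3, 6] / [4];  Q = [1, 2, 3, 7] / [4, 6] / [5]
  Insert 7 (step 8): P = [1, 2, 5, 7] / [3, 6, 8] / [4];  Q = [1, 2, 3, 7] / [4, 6, 8] / [5]
Final shape: (4, 3, 1).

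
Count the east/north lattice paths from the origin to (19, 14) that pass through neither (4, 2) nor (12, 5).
Number of paths = 515574580

Inclusion–exclusion. Total paths: C(33, 19) = 818809200. Through P₁: C(6, 4)·C(27, 15) = 260757900. Through P₂: C(17, 12)·C(16, 7) = 70790720. Since P₁ is strictly southwest of P₂, a monotone path through both must visit P₁ then P₂; paths through both = C(6, 4)·C(11, 8)·C(16, 7) = 28314000. Avoid both = 818809200 − 260757900 − 70790720 + 28314000 = 515574580.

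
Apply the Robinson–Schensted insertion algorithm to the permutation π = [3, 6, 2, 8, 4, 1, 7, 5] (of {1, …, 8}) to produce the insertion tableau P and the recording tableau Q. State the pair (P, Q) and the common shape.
P = [1, 4, 5] / [2, 6, 7] / [3, 8];  Q = [1, 2, 4] / [3, 5, 7] / [6, 8];  common shape = (3, 3, 2)

Row-insert the values π_1, π_2, … into P one at a time, bumping the leftmost entry strictly greater than the inserted value down to the next row. The recording tableau Q records, in position (i, j), the step at which that cell was added to P.
  Insert 3 (step 1): P = [3];  Q = [1]
  Insert 6 (step 2): P = [3, 6];  Q = [1, 2]
  Insert 2 (step 3): P = [2, 6] / [3];  Q = [1, 2] / [3]
  Insert 8 (step 4): P = [2, 6, 8] / [3];  Q = [1, 2, 4] / [3]
  Insert 4 (step 5): P = [2, 4, 8] / [3, 6];  Q = [1, 2, 4] / [3, 5]
  Insert 1 (step 6): P = [1, 4, 8] / [2, 6] / [3];  Q = [1, 2, 4] / [3, 5] / [6]
  Insert 7 (step 7): P = [1, 4, 7] / [2, 6, 8] / [3];  Q = [1, 2, 4] / [3, 5, 7] / [6]
  Insert 5 (step 8): P = [1, 4, 5] / [2, 6, 7] / [3, 8];  Q = [1, 2, 4] / [3, 5, 7] / [6, 8]
Final shape: (3, 3, 2).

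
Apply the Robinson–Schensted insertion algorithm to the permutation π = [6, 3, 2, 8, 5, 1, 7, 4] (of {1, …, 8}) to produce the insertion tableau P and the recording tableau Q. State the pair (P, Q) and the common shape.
P = [1, 4, 7] / [2, 5] / [3, 8] / [6];  Q = [1, 4, 7] / [2, 5] / [3, 8] / [6];  common shape = (3, 2, 2, 1)

Row-insert the values π_1, π_2, … into P one at a time, bumping the leftmost entry strictly greater than the inserted value down to the next row. The recording tableau Q records, in position (i, j), the step at which that cell was added to P.
  Insert 6 (step 1): P = [6];  Q = [1]
  Insert 3 (step 2): P = [3] / [6];  Q = [1] / [2]
  Insert 2 (step 3): P = [2] / [3] / [6];  Q = [1] / [2] / [3]
  Insert 8 (step 4): P = [2, 8] / [3] / [6];  Q = [1, 4] / [2] / [3]
  Insert 5 (step 5): P = [2, 5] / [3, 8] / [6];  Q = [1, 4] / [2, 5] / [3]
  Insert 1 (step 6): P = [1, 5] / [2, 8] / [3] / [6];  Q = [1, 4] / [2, 5] / [3] / [6]
  Insert 7 (step 7): P = [1, 5, 7] / [2, 8] / [3] / [6];  Q = [1, 4, 7] / [2, 5] / [3] / [6]
  Insert 4 (step 8): P = [1, 4, 7] / [2, 5] / [3, 8] / [6];  Q = [1, 4, 7] / [2, 5] / [3, 8] / [6]
Final shape: (3, 2, 2, 1).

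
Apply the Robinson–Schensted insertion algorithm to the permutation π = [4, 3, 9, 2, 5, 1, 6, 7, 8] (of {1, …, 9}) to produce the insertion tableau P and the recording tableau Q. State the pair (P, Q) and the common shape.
P = [1, 5, 6, 7, 8] / [2, 9] / [3] / [4];  Q = [1, 3, 7, 8, 9] / [2, 5] / [4] / [6];  common shape = (5, 2, 1, 1)

Row-insert the values π_1, π_2, … into P one at a time, bumping the leftmost entry strictly greater than the inserted value down to the next row. The recording tableau Q records, in position (i, j), the step at which that cell was added to P.
  Insert 4 (step 1): P = [4];  Q = [1]
  Insert 3 (step 2): P = [3] / [4];  Q = [1] / [2]
  Insert 9 (step 3): P = [3, 9] / [4];  Q = [1, 3] / [2]
  Insert 2 (step 4): P = [2, 9] / [3] / [4];  Q = [1, 3] / [2] / [4]
  Insert 5 (step 5): P = [2, 5] / [3, 9] / [4];  Q = [1, 3] / [2, 5] / [4]
  Insert 1 (step 6): P = [1, 5] / [2, 9] / [3] / [4];  Q = [1, 3] / [2, 5] / [4] / [6]
  Insert 6 (step 7): P = [1, 5, 6] / [2, 9] / [3] / [4];  Q = [1, 3, 7] / [2, 5] / [4] / [6]
  Insert 7 (step 8): P = [1, 5, 6, 7] / [2, 9] / [3] / [4];  Q = [1, 3, 7, 8] / [2, 5] / [4] / [6]
  Insert 8 (step 9): P = [1, 5, 6, 7, 8] / [2, 9] / [3] / [4];  Q = [1, 3, 7, 8, 9] / [2, 5] / [4] / [6]
Final shape: (5, 2, 1, 1).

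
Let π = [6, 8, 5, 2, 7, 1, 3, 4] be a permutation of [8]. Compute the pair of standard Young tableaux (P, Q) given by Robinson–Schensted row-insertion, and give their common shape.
P = [1, 3, 4] / [2, 7] / [5, 8] / [6];  Q = [1, 2, 8] / [3, 5] / [4, 7] / [6];  common shape = (3, 2, 2, 1)

Row-insert the values π_1, π_2, … into P one at a time, bumping the leftmost entry strictly greater than the inserted value down to the next row. The recording tableau Q records, in position (i, j), the step at which that cell was added to P.
  Insert 6 (step 1): P = [6];  Q = [1]
  Insert 8 (step 2): P = [6, 8];  Q = [1, 2]
  Insert 5 (step 3): P = [5, 8] / [6];  Q = [1, 2] / [3]
  Insert 2 (step 4): P = [2, 8] / [5] / [6];  Q = [1, 2] / [3] / [4]
  Insert 7 (step 5): P = [2, 7] / [5, 8] / [6];  Q = [1, 2] / [3, 5] / [4]
  Insert 1 (step 6): P = [1, 7] / [2, 8] / [5] / [6];  Q = [1, 2] / [3, 5] / [4] / [6]
  Insert 3 (step 7): P = [1, 3] / [2, 7] / [5, 8] / [6];  Q = [1, 2] / [3, 5] / [4, 7] / [6]
  Insert 4 (step 8): P = [1, 3, 4] / [2, 7] / [5, 8] / [6];  Q = [1, 2, 8] / [3, 5] / [4, 7] / [6]
Final shape: (3, 2, 2, 1).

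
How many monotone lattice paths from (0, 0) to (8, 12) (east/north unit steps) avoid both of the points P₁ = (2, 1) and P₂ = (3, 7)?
Number of paths = 63894

Inclusion–exclusion. Total paths: C(20, 8) = 125970. Through P₁: C(3, 2)·C(17, 6) = 37128. Through P₂: C(10, 3)·C(10, 5) = 30240. Since P₁ is strictly southwest of P₂, a monotone path through both must visit P₁ then P₂; paths through both = C(3, 2)·C(7, 1)·C(10, 5) = 5292. Avoid both = 125970 − 37128 − 30240 + 5292 = 63894.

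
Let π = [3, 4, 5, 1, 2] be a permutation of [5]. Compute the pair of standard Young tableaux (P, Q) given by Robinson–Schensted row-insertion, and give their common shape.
P = [1, 2, 5] / [3, 4];  Q = [1, 2, 3] / [4, 5];  common shape = (3, 2)

Row-insert the values π_1, π_2, … into P one at a time, bumping the leftmost entry strictly greater than the inserted value down to the next row. The recording tableau Q records, in position (i, j), the step at which that cell was added to P.
  Insert 3 (step 1): P = [3];  Q = [1]
  Insert 4 (step 2): P = [3, 4];  Q = [1, 2]
  Insert 5 (step 3): P = [3, 4, 5];  Q = [1, 2, 3]
  Insert 1 (step 4): P = [1, 4, 5] / [3];  Q = [1, 2, 3] / [4]
  Insert 2 (step 5): P = [1, 2, 5] / [3, 4];  Q = [1, 2, 3] / [4, 5]
Final shape: (3, 2).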